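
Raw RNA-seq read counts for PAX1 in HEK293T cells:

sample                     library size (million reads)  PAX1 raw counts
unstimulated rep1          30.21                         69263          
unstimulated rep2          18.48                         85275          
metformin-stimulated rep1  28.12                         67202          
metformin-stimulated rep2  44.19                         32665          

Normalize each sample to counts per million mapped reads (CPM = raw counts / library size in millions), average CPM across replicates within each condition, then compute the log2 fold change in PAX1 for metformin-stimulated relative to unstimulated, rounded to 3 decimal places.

-1.142

CPM(unstimulated rep1) = 69263 / 30.21 = 2292.7176
CPM(unstimulated rep2) = 85275 / 18.48 = 4614.4481
CPM(metformin-stimulated rep1) = 67202 / 28.12 = 2389.8293
CPM(metformin-stimulated rep2) = 32665 / 44.19 = 739.1944
mean CPM(unstimulated) = 3453.5828; mean CPM(metformin-stimulated) = 1564.5118
Fold change = 1564.5118 / 3453.5828 = 0.45301
log2(0.45301) = -1.1424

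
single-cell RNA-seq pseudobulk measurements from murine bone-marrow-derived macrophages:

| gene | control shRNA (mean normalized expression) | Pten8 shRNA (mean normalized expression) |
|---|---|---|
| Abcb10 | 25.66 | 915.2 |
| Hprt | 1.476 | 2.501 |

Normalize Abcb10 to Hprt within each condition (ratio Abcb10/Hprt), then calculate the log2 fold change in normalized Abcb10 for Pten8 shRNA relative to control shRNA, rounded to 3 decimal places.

4.396

Abcb10/Hprt (control shRNA) = 25.66 / 1.476 = 17.385
Abcb10/Hprt (Pten8 shRNA) = 915.2 / 2.501 = 365.93
Fold change = 365.93 / 17.385 = 21.0490
log2(21.0490) = 4.3957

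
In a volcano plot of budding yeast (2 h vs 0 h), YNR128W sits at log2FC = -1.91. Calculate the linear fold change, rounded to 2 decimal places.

0.27

Fold change = 2^(-1.91) = 0.266
That is, YNR128W drops to 26.6% of the 0 h level.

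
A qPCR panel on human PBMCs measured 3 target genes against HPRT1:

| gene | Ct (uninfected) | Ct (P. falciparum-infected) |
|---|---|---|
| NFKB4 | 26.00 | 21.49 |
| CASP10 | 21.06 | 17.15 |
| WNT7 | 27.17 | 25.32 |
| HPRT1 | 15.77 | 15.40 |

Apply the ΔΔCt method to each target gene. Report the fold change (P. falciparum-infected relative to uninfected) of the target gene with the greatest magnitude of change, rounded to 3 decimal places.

17.630

NFKB4: ΔΔCt = (21.49−15.40) − (26.00−15.77) = 6.09 − 10.23 = -4.14; fold change = 2^4.14 = 17.630
CASP10: ΔΔCt = (17.15−15.40) − (21.06−15.77) = 1.75 − 5.29 = -3.54; fold change = 2^3.54 = 11.632
WNT7: ΔΔCt = (25.32−15.40) − (27.17−15.77) = 9.92 − 11.40 = -1.48; fold change = 2^1.48 = 2.789
NFKB4 has the largest |ΔΔCt| = 4.14.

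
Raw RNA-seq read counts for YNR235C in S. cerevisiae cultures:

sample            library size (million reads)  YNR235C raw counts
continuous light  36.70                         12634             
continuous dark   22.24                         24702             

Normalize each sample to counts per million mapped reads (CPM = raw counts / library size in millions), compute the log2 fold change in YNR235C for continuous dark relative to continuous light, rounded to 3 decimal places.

CPM(continuous light) = 12634 / 36.70 = 344.2507
CPM(continuous dark) = 24702 / 22.24 = 1110.7014
Fold change = 1110.7014 / 344.2507 = 3.22643
log2(3.22643) = 1.6899

1.690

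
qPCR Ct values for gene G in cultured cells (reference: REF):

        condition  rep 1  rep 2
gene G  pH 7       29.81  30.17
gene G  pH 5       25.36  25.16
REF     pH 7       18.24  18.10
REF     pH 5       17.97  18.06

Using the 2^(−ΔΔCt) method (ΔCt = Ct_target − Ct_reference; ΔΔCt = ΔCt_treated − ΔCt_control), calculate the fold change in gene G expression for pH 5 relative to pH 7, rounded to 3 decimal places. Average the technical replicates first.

Mean Ct: gene G pH 7 29.990; gene G pH 5 25.260; REF pH 7 18.170; REF pH 5 18.015
ΔCt(pH 7) = 29.990 − 18.170 = 11.820
ΔCt(pH 5) = 25.260 − 18.015 = 7.245
ΔΔCt = 7.245 − 11.820 = -4.575
Fold change = 2^(−(-4.575)) = 2^4.575 = 23.8348

23.835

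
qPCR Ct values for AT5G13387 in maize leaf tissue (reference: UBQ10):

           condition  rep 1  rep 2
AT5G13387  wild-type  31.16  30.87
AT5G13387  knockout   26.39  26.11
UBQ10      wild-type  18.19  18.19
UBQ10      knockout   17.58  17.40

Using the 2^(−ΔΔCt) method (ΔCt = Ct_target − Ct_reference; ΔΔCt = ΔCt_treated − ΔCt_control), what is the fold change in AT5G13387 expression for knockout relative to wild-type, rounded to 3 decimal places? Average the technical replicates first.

16.737

Mean Ct: AT5G13387 wild-type 31.015; AT5G13387 knockout 26.250; UBQ10 wild-type 18.190; UBQ10 knockout 17.490
ΔCt(wild-type) = 31.015 − 18.190 = 12.825
ΔCt(knockout) = 26.250 − 17.490 = 8.760
ΔΔCt = 8.760 − 12.825 = -4.065
Fold change = 2^(−(-4.065)) = 2^4.065 = 16.7374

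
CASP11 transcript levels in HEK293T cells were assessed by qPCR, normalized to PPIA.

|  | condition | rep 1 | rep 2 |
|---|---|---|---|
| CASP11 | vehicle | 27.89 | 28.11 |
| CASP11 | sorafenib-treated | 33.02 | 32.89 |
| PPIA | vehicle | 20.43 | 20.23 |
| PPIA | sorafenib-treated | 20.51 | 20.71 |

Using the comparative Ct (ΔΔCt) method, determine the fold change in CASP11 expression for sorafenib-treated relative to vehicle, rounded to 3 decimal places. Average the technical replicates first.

Mean Ct: CASP11 vehicle 28.000; CASP11 sorafenib-treated 32.955; PPIA vehicle 20.330; PPIA sorafenib-treated 20.610
ΔCt(vehicle) = 28.000 − 20.330 = 7.670
ΔCt(sorafenib-treated) = 32.955 − 20.610 = 12.345
ΔΔCt = 12.345 − 7.670 = 4.675
Fold change = 2^(−4.675) = 0.0391

0.039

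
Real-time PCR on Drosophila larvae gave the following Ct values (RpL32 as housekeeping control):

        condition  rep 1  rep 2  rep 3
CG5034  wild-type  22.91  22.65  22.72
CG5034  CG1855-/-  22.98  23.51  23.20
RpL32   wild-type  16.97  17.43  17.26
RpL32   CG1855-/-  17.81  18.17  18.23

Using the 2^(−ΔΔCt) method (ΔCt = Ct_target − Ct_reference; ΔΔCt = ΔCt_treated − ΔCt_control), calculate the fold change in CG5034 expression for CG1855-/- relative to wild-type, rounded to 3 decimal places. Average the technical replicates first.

Mean Ct: CG5034 wild-type 22.760; CG5034 CG1855-/- 23.230; RpL32 wild-type 17.220; RpL32 CG1855-/- 18.070
ΔCt(wild-type) = 22.760 − 17.220 = 5.540
ΔCt(CG1855-/-) = 23.230 − 18.070 = 5.160
ΔΔCt = 5.160 − 5.540 = -0.380
Fold change = 2^(−(-0.380)) = 2^0.380 = 1.3013

1.301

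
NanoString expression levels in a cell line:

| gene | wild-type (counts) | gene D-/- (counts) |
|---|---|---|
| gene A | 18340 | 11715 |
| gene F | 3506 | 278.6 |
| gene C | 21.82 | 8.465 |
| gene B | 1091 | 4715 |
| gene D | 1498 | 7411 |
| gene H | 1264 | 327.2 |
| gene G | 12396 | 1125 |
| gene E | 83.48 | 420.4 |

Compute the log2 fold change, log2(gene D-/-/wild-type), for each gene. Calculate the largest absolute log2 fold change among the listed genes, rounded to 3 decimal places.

log2(11715/18340) = -0.647  (gene A)
log2(278.6/3506) = -3.654  (gene F)
log2(8.465/21.82) = -1.366  (gene C)
log2(4715/1091) = 2.112  (gene B)
log2(7411/1498) = 2.307  (gene D)
log2(327.2/1264) = -1.950  (gene H)
log2(1125/12396) = -3.462  (gene G)
log2(420.4/83.48) = 2.332  (gene E)
The largest magnitude belongs to gene F.

3.654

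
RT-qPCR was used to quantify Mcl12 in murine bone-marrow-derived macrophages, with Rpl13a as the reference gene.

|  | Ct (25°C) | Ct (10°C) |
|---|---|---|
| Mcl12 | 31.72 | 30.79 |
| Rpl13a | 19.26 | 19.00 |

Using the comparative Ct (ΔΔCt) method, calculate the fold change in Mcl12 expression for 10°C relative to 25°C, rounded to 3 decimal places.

ΔCt(25°C) = 31.720 − 19.260 = 12.460
ΔCt(10°C) = 30.790 − 19.000 = 11.790
ΔΔCt = 11.790 − 12.460 = -0.670
Fold change = 2^(−(-0.670)) = 2^0.670 = 1.5911

1.591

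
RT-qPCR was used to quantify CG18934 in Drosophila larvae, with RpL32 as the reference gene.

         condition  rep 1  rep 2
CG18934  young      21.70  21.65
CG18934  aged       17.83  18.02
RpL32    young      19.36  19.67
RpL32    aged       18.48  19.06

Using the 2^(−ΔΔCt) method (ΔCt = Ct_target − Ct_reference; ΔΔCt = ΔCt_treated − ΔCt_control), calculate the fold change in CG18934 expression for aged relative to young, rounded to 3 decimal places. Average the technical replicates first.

Mean Ct: CG18934 young 21.675; CG18934 aged 17.925; RpL32 young 19.515; RpL32 aged 18.770
ΔCt(young) = 21.675 − 19.515 = 2.160
ΔCt(aged) = 17.925 − 18.770 = -0.845
ΔΔCt = -0.845 − 2.160 = -3.005
Fold change = 2^(−(-3.005)) = 2^3.005 = 8.0278

8.028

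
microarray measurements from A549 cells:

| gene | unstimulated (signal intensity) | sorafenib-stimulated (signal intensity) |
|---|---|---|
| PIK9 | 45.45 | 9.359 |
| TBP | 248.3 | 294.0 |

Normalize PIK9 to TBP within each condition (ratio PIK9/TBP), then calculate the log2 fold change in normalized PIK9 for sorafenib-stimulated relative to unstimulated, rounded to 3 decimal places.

-2.524

PIK9/TBP (unstimulated) = 45.45 / 248.3 = 0.18304
PIK9/TBP (sorafenib-stimulated) = 9.359 / 294.0 = 0.031833
Fold change = 0.031833 / 0.18304 = 0.1739
log2(0.1739) = -2.5236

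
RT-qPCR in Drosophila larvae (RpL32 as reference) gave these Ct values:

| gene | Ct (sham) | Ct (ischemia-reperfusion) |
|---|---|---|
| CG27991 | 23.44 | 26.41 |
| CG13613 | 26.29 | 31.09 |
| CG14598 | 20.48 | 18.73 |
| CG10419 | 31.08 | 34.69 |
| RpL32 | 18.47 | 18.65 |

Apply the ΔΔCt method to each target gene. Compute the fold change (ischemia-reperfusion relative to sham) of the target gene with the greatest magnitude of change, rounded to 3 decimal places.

CG27991: ΔΔCt = (26.41−18.65) − (23.44−18.47) = 7.76 − 4.97 = 2.79; fold change = 2^-2.79 = 0.145
CG13613: ΔΔCt = (31.09−18.65) − (26.29−18.47) = 12.44 − 7.82 = 4.62; fold change = 2^-4.62 = 0.041
CG14598: ΔΔCt = (18.73−18.65) − (20.48−18.47) = 0.08 − 2.01 = -1.93; fold change = 2^1.93 = 3.811
CG10419: ΔΔCt = (34.69−18.65) − (31.08−18.47) = 16.04 − 12.61 = 3.43; fold change = 2^-3.43 = 0.093
CG13613 has the largest |ΔΔCt| = 4.62.

0.041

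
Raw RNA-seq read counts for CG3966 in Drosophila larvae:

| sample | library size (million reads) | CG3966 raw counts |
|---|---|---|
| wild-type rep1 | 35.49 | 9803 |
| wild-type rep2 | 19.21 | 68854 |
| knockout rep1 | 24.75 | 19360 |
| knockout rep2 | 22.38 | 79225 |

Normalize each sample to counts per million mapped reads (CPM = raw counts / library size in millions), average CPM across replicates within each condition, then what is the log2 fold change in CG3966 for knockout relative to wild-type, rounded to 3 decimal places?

CPM(wild-type rep1) = 9803 / 35.49 = 276.2187
CPM(wild-type rep2) = 68854 / 19.21 = 3584.2790
CPM(knockout rep1) = 19360 / 24.75 = 782.2222
CPM(knockout rep2) = 79225 / 22.38 = 3539.9911
mean CPM(wild-type) = 1930.2488; mean CPM(knockout) = 2161.1066
Fold change = 2161.1066 / 1930.2488 = 1.11960
log2(1.11960) = 0.1630

0.163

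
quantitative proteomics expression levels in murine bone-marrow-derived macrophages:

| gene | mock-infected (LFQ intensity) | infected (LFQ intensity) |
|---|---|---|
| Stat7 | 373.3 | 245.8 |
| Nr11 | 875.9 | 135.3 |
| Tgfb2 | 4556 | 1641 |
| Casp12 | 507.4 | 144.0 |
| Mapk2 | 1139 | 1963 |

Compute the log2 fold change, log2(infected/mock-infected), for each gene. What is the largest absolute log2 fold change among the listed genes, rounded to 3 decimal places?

2.695

log2(245.8/373.3) = -0.603  (Stat7)
log2(135.3/875.9) = -2.695  (Nr11)
log2(1641/4556) = -1.473  (Tgfb2)
log2(144.0/507.4) = -1.817  (Casp12)
log2(1963/1139) = 0.785  (Mapk2)
The largest magnitude belongs to Nr11.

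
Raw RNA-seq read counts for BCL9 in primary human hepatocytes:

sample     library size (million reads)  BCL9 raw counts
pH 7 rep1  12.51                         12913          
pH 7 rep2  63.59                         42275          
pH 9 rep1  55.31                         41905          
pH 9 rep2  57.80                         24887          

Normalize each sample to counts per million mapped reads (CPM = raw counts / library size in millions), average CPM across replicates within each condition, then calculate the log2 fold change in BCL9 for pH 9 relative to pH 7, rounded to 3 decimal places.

CPM(pH 7 rep1) = 12913 / 12.51 = 1032.2142
CPM(pH 7 rep2) = 42275 / 63.59 = 664.8058
CPM(pH 9 rep1) = 41905 / 55.31 = 757.6388
CPM(pH 9 rep2) = 24887 / 57.80 = 430.5709
mean CPM(pH 7) = 848.5100; mean CPM(pH 9) = 594.1048
Fold change = 594.1048 / 848.5100 = 0.70017
log2(0.70017) = -0.5142

-0.514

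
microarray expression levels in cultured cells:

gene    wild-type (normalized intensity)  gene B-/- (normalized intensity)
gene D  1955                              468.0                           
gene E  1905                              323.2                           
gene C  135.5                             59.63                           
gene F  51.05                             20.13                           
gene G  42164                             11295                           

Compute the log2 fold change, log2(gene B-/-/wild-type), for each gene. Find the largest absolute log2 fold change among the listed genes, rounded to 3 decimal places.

log2(468.0/1955) = -2.063  (gene D)
log2(323.2/1905) = -2.559  (gene E)
log2(59.63/135.5) = -1.184  (gene C)
log2(20.13/51.05) = -1.343  (gene F)
log2(11295/42164) = -1.900  (gene G)
The largest magnitude belongs to gene E.

2.559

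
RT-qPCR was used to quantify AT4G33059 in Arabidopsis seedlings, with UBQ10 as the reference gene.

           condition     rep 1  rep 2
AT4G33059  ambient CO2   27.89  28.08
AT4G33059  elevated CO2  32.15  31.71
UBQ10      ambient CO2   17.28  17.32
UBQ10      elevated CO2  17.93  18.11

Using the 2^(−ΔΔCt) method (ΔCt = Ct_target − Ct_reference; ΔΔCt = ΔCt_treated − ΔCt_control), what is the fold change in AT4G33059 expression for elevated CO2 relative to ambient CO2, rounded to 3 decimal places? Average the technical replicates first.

Mean Ct: AT4G33059 ambient CO2 27.985; AT4G33059 elevated CO2 31.930; UBQ10 ambient CO2 17.300; UBQ10 elevated CO2 18.020
ΔCt(ambient CO2) = 27.985 − 17.300 = 10.685
ΔCt(elevated CO2) = 31.930 − 18.020 = 13.910
ΔΔCt = 13.910 − 10.685 = 3.225
Fold change = 2^(−3.225) = 0.1069

0.107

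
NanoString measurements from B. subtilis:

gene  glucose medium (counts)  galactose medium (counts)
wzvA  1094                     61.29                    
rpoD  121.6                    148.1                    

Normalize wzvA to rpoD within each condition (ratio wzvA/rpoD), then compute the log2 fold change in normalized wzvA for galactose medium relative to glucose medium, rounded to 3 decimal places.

wzvA/rpoD (glucose medium) = 1094 / 121.6 = 8.9967
wzvA/rpoD (galactose medium) = 61.29 / 148.1 = 0.41384
Fold change = 0.41384 / 8.9967 = 0.0460
log2(0.0460) = -4.4422

-4.442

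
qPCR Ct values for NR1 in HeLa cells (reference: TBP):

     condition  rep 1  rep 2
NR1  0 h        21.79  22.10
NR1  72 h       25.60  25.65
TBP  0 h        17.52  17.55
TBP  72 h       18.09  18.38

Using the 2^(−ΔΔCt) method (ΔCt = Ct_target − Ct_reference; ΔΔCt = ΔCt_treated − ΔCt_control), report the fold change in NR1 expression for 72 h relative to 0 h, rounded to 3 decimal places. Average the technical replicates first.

Mean Ct: NR1 0 h 21.945; NR1 72 h 25.625; TBP 0 h 17.535; TBP 72 h 18.235
ΔCt(0 h) = 21.945 − 17.535 = 4.410
ΔCt(72 h) = 25.625 − 18.235 = 7.390
ΔΔCt = 7.390 − 4.410 = 2.980
Fold change = 2^(−2.980) = 0.1267

0.127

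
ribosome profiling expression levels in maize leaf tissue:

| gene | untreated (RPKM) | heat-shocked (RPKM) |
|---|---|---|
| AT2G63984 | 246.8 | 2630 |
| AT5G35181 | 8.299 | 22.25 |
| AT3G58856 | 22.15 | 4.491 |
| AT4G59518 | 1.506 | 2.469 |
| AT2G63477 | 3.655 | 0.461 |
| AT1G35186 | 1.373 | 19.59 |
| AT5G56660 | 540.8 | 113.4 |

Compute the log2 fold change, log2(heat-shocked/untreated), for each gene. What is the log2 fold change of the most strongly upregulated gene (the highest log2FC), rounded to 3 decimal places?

log2(2630/246.8) = 3.414  (AT2G63984)
log2(22.25/8.299) = 1.423  (AT5G35181)
log2(4.491/22.15) = -2.302  (AT3G58856)
log2(2.469/1.506) = 0.713  (AT4G59518)
log2(0.461/3.655) = -2.987  (AT2G63477)
log2(19.59/1.373) = 3.835  (AT1G35186)
log2(113.4/540.8) = -2.254  (AT5G56660)
AT1G35186 is most strongly upregulated.

3.835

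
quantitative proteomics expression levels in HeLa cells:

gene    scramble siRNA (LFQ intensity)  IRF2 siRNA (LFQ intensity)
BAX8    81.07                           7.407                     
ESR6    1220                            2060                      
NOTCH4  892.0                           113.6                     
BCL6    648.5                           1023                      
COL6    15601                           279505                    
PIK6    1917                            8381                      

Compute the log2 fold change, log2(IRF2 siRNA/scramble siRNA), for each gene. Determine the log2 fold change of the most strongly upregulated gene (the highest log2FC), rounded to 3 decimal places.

log2(7.407/81.07) = -3.452  (BAX8)
log2(2060/1220) = 0.756  (ESR6)
log2(113.6/892.0) = -2.973  (NOTCH4)
log2(1023/648.5) = 0.658  (BCL6)
log2(279505/15601) = 4.163  (COL6)
log2(8381/1917) = 2.128  (PIK6)
COL6 is most strongly upregulated.

4.163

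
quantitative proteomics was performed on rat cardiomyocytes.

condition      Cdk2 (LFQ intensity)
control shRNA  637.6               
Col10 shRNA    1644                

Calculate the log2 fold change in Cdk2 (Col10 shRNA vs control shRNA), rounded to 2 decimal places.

Fold change = 1644 / 637.6 = 2.5784
log2(2.5784) = 1.366

1.37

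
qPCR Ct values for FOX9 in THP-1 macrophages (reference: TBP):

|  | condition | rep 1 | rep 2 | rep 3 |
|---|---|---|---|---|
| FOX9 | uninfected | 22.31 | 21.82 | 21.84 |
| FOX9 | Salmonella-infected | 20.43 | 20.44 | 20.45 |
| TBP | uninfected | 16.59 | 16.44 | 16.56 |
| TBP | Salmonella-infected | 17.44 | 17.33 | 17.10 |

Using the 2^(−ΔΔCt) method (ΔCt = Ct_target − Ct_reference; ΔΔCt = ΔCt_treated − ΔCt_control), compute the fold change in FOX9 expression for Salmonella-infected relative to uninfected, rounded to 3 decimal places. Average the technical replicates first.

Mean Ct: FOX9 uninfected 21.990; FOX9 Salmonella-infected 20.440; TBP uninfected 16.530; TBP Salmonella-infected 17.290
ΔCt(uninfected) = 21.990 − 16.530 = 5.460
ΔCt(Salmonella-infected) = 20.440 − 17.290 = 3.150
ΔΔCt = 3.150 − 5.460 = -2.310
Fold change = 2^(−(-2.310)) = 2^2.310 = 4.9588

4.959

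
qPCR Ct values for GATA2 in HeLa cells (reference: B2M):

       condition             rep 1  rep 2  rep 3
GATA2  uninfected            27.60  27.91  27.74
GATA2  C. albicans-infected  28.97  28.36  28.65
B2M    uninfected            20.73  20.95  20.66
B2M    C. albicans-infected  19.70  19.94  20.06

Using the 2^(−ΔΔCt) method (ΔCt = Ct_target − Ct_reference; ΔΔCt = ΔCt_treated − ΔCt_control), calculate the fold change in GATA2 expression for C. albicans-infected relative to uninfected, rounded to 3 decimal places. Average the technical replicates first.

0.289

Mean Ct: GATA2 uninfected 27.750; GATA2 C. albicans-infected 28.660; B2M uninfected 20.780; B2M C. albicans-infected 19.900
ΔCt(uninfected) = 27.750 − 20.780 = 6.970
ΔCt(C. albicans-infected) = 28.660 − 19.900 = 8.760
ΔΔCt = 8.760 − 6.970 = 1.790
Fold change = 2^(−1.790) = 0.2892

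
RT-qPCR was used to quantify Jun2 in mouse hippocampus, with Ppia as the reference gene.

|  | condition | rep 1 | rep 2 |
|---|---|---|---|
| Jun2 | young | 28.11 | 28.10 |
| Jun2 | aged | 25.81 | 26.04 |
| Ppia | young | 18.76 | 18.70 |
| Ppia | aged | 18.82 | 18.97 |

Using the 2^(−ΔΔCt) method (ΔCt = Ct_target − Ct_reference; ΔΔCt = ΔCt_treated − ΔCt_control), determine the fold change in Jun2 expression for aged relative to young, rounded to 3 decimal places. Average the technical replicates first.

Mean Ct: Jun2 young 28.105; Jun2 aged 25.925; Ppia young 18.730; Ppia aged 18.895
ΔCt(young) = 28.105 − 18.730 = 9.375
ΔCt(aged) = 25.925 − 18.895 = 7.030
ΔΔCt = 7.030 − 9.375 = -2.345
Fold change = 2^(−(-2.345)) = 2^2.345 = 5.0806

5.081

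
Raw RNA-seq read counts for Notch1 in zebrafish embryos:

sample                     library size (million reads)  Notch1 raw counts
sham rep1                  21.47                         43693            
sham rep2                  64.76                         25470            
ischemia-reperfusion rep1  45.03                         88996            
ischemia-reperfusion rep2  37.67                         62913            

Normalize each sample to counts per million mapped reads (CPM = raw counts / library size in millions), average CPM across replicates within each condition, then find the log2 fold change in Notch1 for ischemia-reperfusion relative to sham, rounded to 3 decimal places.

0.587

CPM(sham rep1) = 43693 / 21.47 = 2035.0722
CPM(sham rep2) = 25470 / 64.76 = 393.2983
CPM(ischemia-reperfusion rep1) = 88996 / 45.03 = 1976.3713
CPM(ischemia-reperfusion rep2) = 62913 / 37.67 = 1670.1088
mean CPM(sham) = 1214.1853; mean CPM(ischemia-reperfusion) = 1823.2401
Fold change = 1823.2401 / 1214.1853 = 1.50162
log2(1.50162) = 0.5865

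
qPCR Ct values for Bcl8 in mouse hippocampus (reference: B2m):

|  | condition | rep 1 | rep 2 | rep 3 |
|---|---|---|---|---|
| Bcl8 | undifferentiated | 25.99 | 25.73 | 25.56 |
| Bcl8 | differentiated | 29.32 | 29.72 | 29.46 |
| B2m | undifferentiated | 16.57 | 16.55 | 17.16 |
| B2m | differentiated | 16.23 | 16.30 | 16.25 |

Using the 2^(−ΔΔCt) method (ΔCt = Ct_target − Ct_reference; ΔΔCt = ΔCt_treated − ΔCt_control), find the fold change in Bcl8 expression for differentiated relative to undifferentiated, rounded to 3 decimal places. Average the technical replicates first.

Mean Ct: Bcl8 undifferentiated 25.760; Bcl8 differentiated 29.500; B2m undifferentiated 16.760; B2m differentiated 16.260
ΔCt(undifferentiated) = 25.760 − 16.760 = 9.000
ΔCt(differentiated) = 29.500 − 16.260 = 13.240
ΔΔCt = 13.240 − 9.000 = 4.240
Fold change = 2^(−4.240) = 0.0529

0.053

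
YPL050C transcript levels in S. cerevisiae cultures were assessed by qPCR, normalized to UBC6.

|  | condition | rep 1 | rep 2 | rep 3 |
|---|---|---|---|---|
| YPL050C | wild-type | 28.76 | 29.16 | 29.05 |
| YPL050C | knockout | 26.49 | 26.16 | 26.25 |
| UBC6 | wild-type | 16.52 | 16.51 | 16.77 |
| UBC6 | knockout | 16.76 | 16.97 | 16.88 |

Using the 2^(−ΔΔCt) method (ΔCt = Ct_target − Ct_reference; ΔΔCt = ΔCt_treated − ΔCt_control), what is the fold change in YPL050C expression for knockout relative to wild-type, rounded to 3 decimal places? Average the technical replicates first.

7.781

Mean Ct: YPL050C wild-type 28.990; YPL050C knockout 26.300; UBC6 wild-type 16.600; UBC6 knockout 16.870
ΔCt(wild-type) = 28.990 − 16.600 = 12.390
ΔCt(knockout) = 26.300 − 16.870 = 9.430
ΔΔCt = 9.430 − 12.390 = -2.960
Fold change = 2^(−(-2.960)) = 2^2.960 = 7.7812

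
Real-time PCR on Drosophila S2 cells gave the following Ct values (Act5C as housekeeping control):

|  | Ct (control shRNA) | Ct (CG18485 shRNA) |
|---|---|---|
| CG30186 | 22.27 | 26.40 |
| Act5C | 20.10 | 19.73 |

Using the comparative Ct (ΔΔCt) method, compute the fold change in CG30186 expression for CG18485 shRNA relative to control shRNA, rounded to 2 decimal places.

ΔCt(control shRNA) = 22.270 − 20.100 = 2.170
ΔCt(CG18485 shRNA) = 26.400 − 19.730 = 6.670
ΔΔCt = 6.670 − 2.170 = 4.500
Fold change = 2^(−4.500) = 0.044

0.04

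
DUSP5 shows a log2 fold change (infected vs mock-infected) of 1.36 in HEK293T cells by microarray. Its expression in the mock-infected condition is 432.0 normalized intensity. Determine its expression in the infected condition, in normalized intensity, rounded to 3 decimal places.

Fold change = 2^(1.36) = 2.5669
infected expression = 432.0 × 2.5669 = 1108.880

1108.880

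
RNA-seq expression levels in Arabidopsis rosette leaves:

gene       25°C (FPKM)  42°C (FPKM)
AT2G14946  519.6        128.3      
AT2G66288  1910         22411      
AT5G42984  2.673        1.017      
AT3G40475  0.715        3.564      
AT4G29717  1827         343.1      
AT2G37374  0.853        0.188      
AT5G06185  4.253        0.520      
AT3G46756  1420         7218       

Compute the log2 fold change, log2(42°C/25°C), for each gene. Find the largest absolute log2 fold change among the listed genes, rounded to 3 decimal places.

3.553

log2(128.3/519.6) = -2.018  (AT2G14946)
log2(22411/1910) = 3.553  (AT2G66288)
log2(1.017/2.673) = -1.394  (AT5G42984)
log2(3.564/0.715) = 2.317  (AT3G40475)
log2(343.1/1827) = -2.413  (AT4G29717)
log2(0.188/0.853) = -2.182  (AT2G37374)
log2(0.520/4.253) = -3.032  (AT5G06185)
log2(7218/1420) = 2.346  (AT3G46756)
The largest magnitude belongs to AT2G66288.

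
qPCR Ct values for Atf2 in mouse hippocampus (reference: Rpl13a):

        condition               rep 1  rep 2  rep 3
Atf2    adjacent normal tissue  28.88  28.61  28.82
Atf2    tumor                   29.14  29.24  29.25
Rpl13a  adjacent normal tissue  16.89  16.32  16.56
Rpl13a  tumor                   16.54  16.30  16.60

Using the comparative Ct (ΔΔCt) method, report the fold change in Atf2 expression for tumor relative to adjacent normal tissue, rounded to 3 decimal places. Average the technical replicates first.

Mean Ct: Atf2 adjacent normal tissue 28.770; Atf2 tumor 29.210; Rpl13a adjacent normal tissue 16.590; Rpl13a tumor 16.480
ΔCt(adjacent normal tissue) = 28.770 − 16.590 = 12.180
ΔCt(tumor) = 29.210 − 16.480 = 12.730
ΔΔCt = 12.730 − 12.180 = 0.550
Fold change = 2^(−0.550) = 0.6830

0.683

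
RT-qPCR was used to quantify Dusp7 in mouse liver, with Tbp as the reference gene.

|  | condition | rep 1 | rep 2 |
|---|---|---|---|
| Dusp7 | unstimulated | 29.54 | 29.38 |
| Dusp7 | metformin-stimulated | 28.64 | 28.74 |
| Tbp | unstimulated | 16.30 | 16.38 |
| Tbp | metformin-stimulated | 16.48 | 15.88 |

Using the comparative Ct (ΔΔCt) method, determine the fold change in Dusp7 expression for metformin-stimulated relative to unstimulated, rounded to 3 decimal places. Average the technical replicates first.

Mean Ct: Dusp7 unstimulated 29.460; Dusp7 metformin-stimulated 28.690; Tbp unstimulated 16.340; Tbp metformin-stimulated 16.180
ΔCt(unstimulated) = 29.460 − 16.340 = 13.120
ΔCt(metformin-stimulated) = 28.690 − 16.180 = 12.510
ΔΔCt = 12.510 − 13.120 = -0.610
Fold change = 2^(−(-0.610)) = 2^0.610 = 1.5263

1.526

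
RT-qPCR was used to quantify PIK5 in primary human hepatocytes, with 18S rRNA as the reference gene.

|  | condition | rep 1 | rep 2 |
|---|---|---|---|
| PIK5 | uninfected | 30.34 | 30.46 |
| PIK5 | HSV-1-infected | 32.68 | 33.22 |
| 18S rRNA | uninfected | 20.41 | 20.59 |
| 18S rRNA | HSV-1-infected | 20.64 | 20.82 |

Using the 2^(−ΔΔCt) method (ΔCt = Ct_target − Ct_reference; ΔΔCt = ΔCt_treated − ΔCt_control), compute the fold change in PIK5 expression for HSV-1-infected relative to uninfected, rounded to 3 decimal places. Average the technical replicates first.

0.200

Mean Ct: PIK5 uninfected 30.400; PIK5 HSV-1-infected 32.950; 18S rRNA uninfected 20.500; 18S rRNA HSV-1-infected 20.730
ΔCt(uninfected) = 30.400 − 20.500 = 9.900
ΔCt(HSV-1-infected) = 32.950 − 20.730 = 12.220
ΔΔCt = 12.220 − 9.900 = 2.320
Fold change = 2^(−2.320) = 0.2003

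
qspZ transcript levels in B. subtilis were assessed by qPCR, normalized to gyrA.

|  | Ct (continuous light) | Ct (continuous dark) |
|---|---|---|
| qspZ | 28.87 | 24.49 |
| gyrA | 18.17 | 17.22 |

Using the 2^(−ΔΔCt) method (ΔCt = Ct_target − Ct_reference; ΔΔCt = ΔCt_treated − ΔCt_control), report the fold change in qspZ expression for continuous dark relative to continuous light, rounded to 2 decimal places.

ΔCt(continuous light) = 28.870 − 18.170 = 10.700
ΔCt(continuous dark) = 24.490 − 17.220 = 7.270
ΔΔCt = 7.270 − 10.700 = -3.430
Fold change = 2^(−(-3.430)) = 2^3.430 = 10.778

10.78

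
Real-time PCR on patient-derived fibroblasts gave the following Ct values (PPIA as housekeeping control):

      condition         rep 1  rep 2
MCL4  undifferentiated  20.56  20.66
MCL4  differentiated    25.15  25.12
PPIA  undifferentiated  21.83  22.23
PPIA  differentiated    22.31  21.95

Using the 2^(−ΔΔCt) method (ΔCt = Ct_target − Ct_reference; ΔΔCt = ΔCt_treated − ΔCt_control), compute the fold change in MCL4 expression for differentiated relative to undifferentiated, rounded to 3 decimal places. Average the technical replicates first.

0.047

Mean Ct: MCL4 undifferentiated 20.610; MCL4 differentiated 25.135; PPIA undifferentiated 22.030; PPIA differentiated 22.130
ΔCt(undifferentiated) = 20.610 − 22.030 = -1.420
ΔCt(differentiated) = 25.135 − 22.130 = 3.005
ΔΔCt = 3.005 − (-1.420) = 4.425
Fold change = 2^(−4.425) = 0.0466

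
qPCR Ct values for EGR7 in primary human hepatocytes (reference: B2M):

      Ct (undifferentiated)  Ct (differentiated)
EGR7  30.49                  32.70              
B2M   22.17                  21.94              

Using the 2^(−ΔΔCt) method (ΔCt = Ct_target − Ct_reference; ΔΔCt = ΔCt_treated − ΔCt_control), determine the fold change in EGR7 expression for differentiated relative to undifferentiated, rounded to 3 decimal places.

0.184

ΔCt(undifferentiated) = 30.490 − 22.170 = 8.320
ΔCt(differentiated) = 32.700 − 21.940 = 10.760
ΔΔCt = 10.760 − 8.320 = 2.440
Fold change = 2^(−2.440) = 0.1843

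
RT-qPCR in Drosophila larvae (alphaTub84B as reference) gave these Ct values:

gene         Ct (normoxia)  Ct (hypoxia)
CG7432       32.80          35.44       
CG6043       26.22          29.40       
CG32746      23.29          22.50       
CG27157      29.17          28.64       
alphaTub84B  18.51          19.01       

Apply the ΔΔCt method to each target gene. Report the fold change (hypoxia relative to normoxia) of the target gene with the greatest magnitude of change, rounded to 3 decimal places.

CG7432: ΔΔCt = (35.44−19.01) − (32.80−18.51) = 16.43 − 14.29 = 2.14; fold change = 2^-2.14 = 0.227
CG6043: ΔΔCt = (29.40−19.01) − (26.22−18.51) = 10.39 − 7.71 = 2.68; fold change = 2^-2.68 = 0.156
CG32746: ΔΔCt = (22.50−19.01) − (23.29−18.51) = 3.49 − 4.78 = -1.29; fold change = 2^1.29 = 2.445
CG27157: ΔΔCt = (28.64−19.01) − (29.17−18.51) = 9.63 − 10.66 = -1.03; fold change = 2^1.03 = 2.042
CG6043 has the largest |ΔΔCt| = 2.68.

0.156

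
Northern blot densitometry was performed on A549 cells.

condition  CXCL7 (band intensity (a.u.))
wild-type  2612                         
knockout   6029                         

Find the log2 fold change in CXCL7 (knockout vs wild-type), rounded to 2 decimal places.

Fold change = 6029 / 2612 = 2.3082
log2(2.3082) = 1.207

1.21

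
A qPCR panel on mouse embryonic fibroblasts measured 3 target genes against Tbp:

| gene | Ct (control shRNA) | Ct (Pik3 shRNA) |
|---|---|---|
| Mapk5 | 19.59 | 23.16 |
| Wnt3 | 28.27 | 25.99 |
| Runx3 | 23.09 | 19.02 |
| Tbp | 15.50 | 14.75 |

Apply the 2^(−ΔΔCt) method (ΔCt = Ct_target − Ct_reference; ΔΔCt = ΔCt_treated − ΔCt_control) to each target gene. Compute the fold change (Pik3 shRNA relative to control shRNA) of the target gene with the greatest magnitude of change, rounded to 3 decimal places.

0.050

Mapk5: ΔΔCt = (23.16−14.75) − (19.59−15.50) = 8.41 − 4.09 = 4.32; fold change = 2^-4.32 = 0.050
Wnt3: ΔΔCt = (25.99−14.75) − (28.27−15.50) = 11.24 − 12.77 = -1.53; fold change = 2^1.53 = 2.888
Runx3: ΔΔCt = (19.02−14.75) − (23.09−15.50) = 4.27 − 7.59 = -3.32; fold change = 2^3.32 = 9.987
Mapk5 has the largest |ΔΔCt| = 4.32.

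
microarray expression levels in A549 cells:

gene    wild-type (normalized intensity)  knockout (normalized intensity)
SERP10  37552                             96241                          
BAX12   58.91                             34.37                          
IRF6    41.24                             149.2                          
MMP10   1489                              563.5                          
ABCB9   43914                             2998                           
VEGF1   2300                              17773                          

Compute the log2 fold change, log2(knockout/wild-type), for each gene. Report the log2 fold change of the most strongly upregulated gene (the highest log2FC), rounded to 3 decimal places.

2.950

log2(96241/37552) = 1.358  (SERP10)
log2(34.37/58.91) = -0.777  (BAX12)
log2(149.2/41.24) = 1.855  (IRF6)
log2(563.5/1489) = -1.402  (MMP10)
log2(2998/43914) = -3.873  (ABCB9)
log2(17773/2300) = 2.950  (VEGF1)
VEGF1 is most strongly upregulated.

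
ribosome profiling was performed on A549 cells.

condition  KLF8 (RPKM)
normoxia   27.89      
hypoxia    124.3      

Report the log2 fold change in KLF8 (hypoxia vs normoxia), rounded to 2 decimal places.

Fold change = 124.3 / 27.89 = 4.4568
log2(4.4568) = 2.156

2.16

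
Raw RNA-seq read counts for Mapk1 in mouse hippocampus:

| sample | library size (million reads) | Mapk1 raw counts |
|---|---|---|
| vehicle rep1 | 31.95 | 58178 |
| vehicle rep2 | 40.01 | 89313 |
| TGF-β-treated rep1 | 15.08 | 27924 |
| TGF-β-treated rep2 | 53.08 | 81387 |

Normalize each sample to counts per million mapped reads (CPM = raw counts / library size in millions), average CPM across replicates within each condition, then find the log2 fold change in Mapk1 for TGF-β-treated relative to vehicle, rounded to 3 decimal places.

-0.260

CPM(vehicle rep1) = 58178 / 31.95 = 1820.9077
CPM(vehicle rep2) = 89313 / 40.01 = 2232.2669
CPM(TGF-β-treated rep1) = 27924 / 15.08 = 1851.7241
CPM(TGF-β-treated rep2) = 81387 / 53.08 = 1533.2894
mean CPM(vehicle) = 2026.5873; mean CPM(TGF-β-treated) = 1692.5068
Fold change = 1692.5068 / 2026.5873 = 0.83515
log2(0.83515) = -0.2599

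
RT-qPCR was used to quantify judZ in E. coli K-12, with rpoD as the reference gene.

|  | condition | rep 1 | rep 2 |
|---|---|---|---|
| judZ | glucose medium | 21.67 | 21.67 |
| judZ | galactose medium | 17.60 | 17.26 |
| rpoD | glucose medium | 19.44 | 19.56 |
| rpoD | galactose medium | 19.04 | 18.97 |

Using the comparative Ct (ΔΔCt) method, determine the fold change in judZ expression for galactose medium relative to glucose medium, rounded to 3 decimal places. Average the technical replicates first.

13.408

Mean Ct: judZ glucose medium 21.670; judZ galactose medium 17.430; rpoD glucose medium 19.500; rpoD galactose medium 19.005
ΔCt(glucose medium) = 21.670 − 19.500 = 2.170
ΔCt(galactose medium) = 17.430 − 19.005 = -1.575
ΔΔCt = -1.575 − 2.170 = -3.745
Fold change = 2^(−(-3.745)) = 2^3.745 = 13.4078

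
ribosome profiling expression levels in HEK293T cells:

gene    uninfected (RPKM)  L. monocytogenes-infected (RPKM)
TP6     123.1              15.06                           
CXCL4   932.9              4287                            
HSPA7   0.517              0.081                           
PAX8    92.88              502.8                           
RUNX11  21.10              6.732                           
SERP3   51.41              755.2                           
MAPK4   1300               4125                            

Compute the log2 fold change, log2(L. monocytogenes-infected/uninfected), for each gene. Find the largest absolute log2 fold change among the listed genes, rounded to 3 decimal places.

3.877

log2(15.06/123.1) = -3.031  (TP6)
log2(4287/932.9) = 2.200  (CXCL4)
log2(0.081/0.517) = -2.674  (HSPA7)
log2(502.8/92.88) = 2.437  (PAX8)
log2(6.732/21.10) = -1.648  (RUNX11)
log2(755.2/51.41) = 3.877  (SERP3)
log2(4125/1300) = 1.666  (MAPK4)
The largest magnitude belongs to SERP3.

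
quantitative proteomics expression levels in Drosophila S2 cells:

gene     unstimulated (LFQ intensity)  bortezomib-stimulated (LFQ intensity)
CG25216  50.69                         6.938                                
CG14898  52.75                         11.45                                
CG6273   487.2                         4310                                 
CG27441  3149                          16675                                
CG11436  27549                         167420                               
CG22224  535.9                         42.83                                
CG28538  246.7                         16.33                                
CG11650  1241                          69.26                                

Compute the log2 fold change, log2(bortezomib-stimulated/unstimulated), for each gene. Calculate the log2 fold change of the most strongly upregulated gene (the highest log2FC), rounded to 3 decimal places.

3.145

log2(6.938/50.69) = -2.869  (CG25216)
log2(11.45/52.75) = -2.204  (CG14898)
log2(4310/487.2) = 3.145  (CG6273)
log2(16675/3149) = 2.405  (CG27441)
log2(167420/27549) = 2.603  (CG11436)
log2(42.83/535.9) = -3.645  (CG22224)
log2(16.33/246.7) = -3.917  (CG28538)
log2(69.26/1241) = -4.163  (CG11650)
CG6273 is most strongly upregulated.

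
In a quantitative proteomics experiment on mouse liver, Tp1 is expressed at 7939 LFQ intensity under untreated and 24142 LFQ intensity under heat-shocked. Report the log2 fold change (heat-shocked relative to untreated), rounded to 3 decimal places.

1.605

Fold change = 24142 / 7939 = 3.0409
log2(3.0409) = 1.6045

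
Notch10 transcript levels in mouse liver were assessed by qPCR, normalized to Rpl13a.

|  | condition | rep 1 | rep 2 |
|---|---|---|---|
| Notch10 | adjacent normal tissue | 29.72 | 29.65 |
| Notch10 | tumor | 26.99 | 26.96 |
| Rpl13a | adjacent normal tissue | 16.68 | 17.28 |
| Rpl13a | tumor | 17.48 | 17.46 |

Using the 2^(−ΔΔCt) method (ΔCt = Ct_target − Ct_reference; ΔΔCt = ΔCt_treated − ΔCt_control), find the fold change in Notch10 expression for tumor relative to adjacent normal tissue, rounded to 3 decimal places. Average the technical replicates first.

Mean Ct: Notch10 adjacent normal tissue 29.685; Notch10 tumor 26.975; Rpl13a adjacent normal tissue 16.980; Rpl13a tumor 17.470
ΔCt(adjacent normal tissue) = 29.685 − 16.980 = 12.705
ΔCt(tumor) = 26.975 − 17.470 = 9.505
ΔΔCt = 9.505 − 12.705 = -3.200
Fold change = 2^(−(-3.200)) = 2^3.200 = 9.1896

9.190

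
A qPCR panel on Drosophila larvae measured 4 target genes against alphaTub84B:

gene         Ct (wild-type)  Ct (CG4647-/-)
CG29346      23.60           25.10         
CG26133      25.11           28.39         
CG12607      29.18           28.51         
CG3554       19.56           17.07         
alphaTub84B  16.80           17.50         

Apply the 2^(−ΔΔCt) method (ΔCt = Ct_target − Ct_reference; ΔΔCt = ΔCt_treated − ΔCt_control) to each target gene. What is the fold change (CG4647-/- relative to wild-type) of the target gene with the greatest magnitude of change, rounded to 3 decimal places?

9.126

CG29346: ΔΔCt = (25.10−17.50) − (23.60−16.80) = 7.60 − 6.80 = 0.80; fold change = 2^-0.80 = 0.574
CG26133: ΔΔCt = (28.39−17.50) − (25.11−16.80) = 10.89 − 8.31 = 2.58; fold change = 2^-2.58 = 0.167
CG12607: ΔΔCt = (28.51−17.50) − (29.18−16.80) = 11.01 − 12.38 = -1.37; fold change = 2^1.37 = 2.585
CG3554: ΔΔCt = (17.07−17.50) − (19.56−16.80) = -0.43 − 2.76 = -3.19; fold change = 2^3.19 = 9.126
CG3554 has the largest |ΔΔCt| = 3.19.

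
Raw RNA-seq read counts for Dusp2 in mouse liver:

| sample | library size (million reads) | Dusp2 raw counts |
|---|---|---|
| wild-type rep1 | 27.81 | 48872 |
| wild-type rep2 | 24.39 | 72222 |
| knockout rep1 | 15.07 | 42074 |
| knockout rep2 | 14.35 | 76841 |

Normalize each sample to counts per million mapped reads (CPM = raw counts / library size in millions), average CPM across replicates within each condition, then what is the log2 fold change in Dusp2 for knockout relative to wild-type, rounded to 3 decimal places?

CPM(wild-type rep1) = 48872 / 27.81 = 1757.3535
CPM(wild-type rep2) = 72222 / 24.39 = 2961.1316
CPM(knockout rep1) = 42074 / 15.07 = 2791.9044
CPM(knockout rep2) = 76841 / 14.35 = 5354.7735
mean CPM(wild-type) = 2359.2425; mean CPM(knockout) = 4073.3390
Fold change = 4073.3390 / 2359.2425 = 1.72655
log2(1.72655) = 0.7879

0.788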